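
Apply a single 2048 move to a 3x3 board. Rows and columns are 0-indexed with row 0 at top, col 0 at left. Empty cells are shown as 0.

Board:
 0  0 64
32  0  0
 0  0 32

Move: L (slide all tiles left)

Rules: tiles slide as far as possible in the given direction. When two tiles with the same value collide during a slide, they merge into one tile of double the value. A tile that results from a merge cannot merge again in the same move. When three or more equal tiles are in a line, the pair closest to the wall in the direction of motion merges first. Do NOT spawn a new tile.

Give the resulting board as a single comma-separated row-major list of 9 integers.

Answer: 64, 0, 0, 32, 0, 0, 32, 0, 0

Derivation:
Slide left:
row 0: [0, 0, 64] -> [64, 0, 0]
row 1: [32, 0, 0] -> [32, 0, 0]
row 2: [0, 0, 32] -> [32, 0, 0]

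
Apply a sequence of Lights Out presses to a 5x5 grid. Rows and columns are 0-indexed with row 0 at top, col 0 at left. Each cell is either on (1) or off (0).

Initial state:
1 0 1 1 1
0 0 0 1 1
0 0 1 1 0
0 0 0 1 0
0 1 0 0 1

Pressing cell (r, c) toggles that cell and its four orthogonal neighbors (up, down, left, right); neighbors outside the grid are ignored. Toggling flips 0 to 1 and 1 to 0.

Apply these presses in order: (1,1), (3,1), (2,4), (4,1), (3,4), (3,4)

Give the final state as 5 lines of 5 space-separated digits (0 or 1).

After press 1 at (1,1):
1 1 1 1 1
1 1 1 1 1
0 1 1 1 0
0 0 0 1 0
0 1 0 0 1

After press 2 at (3,1):
1 1 1 1 1
1 1 1 1 1
0 0 1 1 0
1 1 1 1 0
0 0 0 0 1

After press 3 at (2,4):
1 1 1 1 1
1 1 1 1 0
0 0 1 0 1
1 1 1 1 1
0 0 0 0 1

After press 4 at (4,1):
1 1 1 1 1
1 1 1 1 0
0 0 1 0 1
1 0 1 1 1
1 1 1 0 1

After press 5 at (3,4):
1 1 1 1 1
1 1 1 1 0
0 0 1 0 0
1 0 1 0 0
1 1 1 0 0

After press 6 at (3,4):
1 1 1 1 1
1 1 1 1 0
0 0 1 0 1
1 0 1 1 1
1 1 1 0 1

Answer: 1 1 1 1 1
1 1 1 1 0
0 0 1 0 1
1 0 1 1 1
1 1 1 0 1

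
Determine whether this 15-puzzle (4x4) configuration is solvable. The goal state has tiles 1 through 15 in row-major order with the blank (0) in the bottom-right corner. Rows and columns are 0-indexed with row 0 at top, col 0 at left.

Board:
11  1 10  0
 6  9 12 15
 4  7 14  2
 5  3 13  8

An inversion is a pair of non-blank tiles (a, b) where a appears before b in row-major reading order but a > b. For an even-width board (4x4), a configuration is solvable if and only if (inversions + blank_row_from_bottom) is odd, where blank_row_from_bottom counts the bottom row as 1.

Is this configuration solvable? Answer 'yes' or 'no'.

Answer: no

Derivation:
Inversions: 54
Blank is in row 0 (0-indexed from top), which is row 4 counting from the bottom (bottom = 1).
54 + 4 = 58, which is even, so the puzzle is not solvable.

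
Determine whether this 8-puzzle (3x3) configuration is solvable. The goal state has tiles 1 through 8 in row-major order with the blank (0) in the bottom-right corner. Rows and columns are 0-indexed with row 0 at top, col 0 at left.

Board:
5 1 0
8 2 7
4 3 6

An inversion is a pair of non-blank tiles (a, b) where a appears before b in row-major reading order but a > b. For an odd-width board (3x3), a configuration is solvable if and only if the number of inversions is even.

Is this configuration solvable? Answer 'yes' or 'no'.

Answer: no

Derivation:
Inversions (pairs i<j in row-major order where tile[i] > tile[j] > 0): 13
13 is odd, so the puzzle is not solvable.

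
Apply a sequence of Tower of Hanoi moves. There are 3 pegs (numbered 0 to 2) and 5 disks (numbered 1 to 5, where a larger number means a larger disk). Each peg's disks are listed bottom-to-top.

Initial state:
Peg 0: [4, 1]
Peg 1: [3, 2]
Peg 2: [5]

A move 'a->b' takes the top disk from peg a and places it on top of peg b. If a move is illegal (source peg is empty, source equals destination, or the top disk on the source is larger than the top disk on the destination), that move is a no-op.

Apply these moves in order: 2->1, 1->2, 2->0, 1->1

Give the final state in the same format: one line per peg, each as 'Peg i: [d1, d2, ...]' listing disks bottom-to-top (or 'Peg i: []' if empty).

After move 1 (2->1):
Peg 0: [4, 1]
Peg 1: [3, 2]
Peg 2: [5]

After move 2 (1->2):
Peg 0: [4, 1]
Peg 1: [3]
Peg 2: [5, 2]

After move 3 (2->0):
Peg 0: [4, 1]
Peg 1: [3]
Peg 2: [5, 2]

After move 4 (1->1):
Peg 0: [4, 1]
Peg 1: [3]
Peg 2: [5, 2]

Answer: Peg 0: [4, 1]
Peg 1: [3]
Peg 2: [5, 2]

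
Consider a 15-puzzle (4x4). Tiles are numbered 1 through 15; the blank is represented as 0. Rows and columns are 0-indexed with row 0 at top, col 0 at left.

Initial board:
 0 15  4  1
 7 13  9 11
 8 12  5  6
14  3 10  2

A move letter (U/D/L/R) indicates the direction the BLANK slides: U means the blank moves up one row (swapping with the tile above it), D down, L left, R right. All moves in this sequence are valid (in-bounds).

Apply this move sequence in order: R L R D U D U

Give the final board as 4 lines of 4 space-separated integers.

After move 1 (R):
15  0  4  1
 7 13  9 11
 8 12  5  6
14  3 10  2

After move 2 (L):
 0 15  4  1
 7 13  9 11
 8 12  5  6
14  3 10  2

After move 3 (R):
15  0  4  1
 7 13  9 11
 8 12  5  6
14  3 10  2

After move 4 (D):
15 13  4  1
 7  0  9 11
 8 12  5  6
14  3 10  2

After move 5 (U):
15  0  4  1
 7 13  9 11
 8 12  5  6
14  3 10  2

After move 6 (D):
15 13  4  1
 7  0  9 11
 8 12  5  6
14  3 10  2

After move 7 (U):
15  0  4  1
 7 13  9 11
 8 12  5  6
14  3 10  2

Answer: 15  0  4  1
 7 13  9 11
 8 12  5  6
14  3 10  2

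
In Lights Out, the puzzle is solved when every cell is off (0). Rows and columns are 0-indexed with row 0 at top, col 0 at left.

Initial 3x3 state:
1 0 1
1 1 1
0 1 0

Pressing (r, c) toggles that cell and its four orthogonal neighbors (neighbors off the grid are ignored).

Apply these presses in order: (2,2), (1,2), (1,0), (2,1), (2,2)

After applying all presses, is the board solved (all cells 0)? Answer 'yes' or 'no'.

After press 1 at (2,2):
1 0 1
1 1 0
0 0 1

After press 2 at (1,2):
1 0 0
1 0 1
0 0 0

After press 3 at (1,0):
0 0 0
0 1 1
1 0 0

After press 4 at (2,1):
0 0 0
0 0 1
0 1 1

After press 5 at (2,2):
0 0 0
0 0 0
0 0 0

Lights still on: 0

Answer: yes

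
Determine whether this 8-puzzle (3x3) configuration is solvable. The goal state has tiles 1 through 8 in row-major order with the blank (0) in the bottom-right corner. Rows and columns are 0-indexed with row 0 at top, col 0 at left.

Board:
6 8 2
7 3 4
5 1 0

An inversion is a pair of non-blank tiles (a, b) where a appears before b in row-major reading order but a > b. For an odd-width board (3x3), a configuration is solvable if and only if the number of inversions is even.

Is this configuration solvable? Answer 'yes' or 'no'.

Answer: no

Derivation:
Inversions (pairs i<j in row-major order where tile[i] > tile[j] > 0): 19
19 is odd, so the puzzle is not solvable.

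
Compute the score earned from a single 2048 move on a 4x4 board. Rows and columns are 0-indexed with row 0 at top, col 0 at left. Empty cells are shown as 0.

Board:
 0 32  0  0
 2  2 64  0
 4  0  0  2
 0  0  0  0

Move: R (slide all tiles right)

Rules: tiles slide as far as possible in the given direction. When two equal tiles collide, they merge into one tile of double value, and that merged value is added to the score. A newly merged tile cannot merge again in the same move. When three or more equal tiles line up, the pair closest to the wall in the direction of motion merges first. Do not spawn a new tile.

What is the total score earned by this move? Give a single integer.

Answer: 4

Derivation:
Slide right:
row 0: [0, 32, 0, 0] -> [0, 0, 0, 32]  score +0 (running 0)
row 1: [2, 2, 64, 0] -> [0, 0, 4, 64]  score +4 (running 4)
row 2: [4, 0, 0, 2] -> [0, 0, 4, 2]  score +0 (running 4)
row 3: [0, 0, 0, 0] -> [0, 0, 0, 0]  score +0 (running 4)
Board after move:
 0  0  0 32
 0  0  4 64
 0  0  4  2
 0  0  0  0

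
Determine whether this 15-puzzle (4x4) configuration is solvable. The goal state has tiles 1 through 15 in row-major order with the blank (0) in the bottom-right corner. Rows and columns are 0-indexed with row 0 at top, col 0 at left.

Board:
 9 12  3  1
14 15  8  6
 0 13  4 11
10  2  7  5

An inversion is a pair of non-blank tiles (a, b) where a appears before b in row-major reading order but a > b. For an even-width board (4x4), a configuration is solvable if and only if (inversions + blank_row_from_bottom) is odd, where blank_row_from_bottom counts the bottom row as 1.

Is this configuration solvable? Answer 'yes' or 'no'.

Answer: yes

Derivation:
Inversions: 61
Blank is in row 2 (0-indexed from top), which is row 2 counting from the bottom (bottom = 1).
61 + 2 = 63, which is odd, so the puzzle is solvable.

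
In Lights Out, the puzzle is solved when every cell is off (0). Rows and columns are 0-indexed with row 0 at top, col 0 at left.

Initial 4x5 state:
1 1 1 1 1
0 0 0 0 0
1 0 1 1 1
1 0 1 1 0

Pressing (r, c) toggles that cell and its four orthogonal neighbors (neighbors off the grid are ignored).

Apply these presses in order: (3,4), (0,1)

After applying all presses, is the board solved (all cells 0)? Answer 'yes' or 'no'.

Answer: no

Derivation:
After press 1 at (3,4):
1 1 1 1 1
0 0 0 0 0
1 0 1 1 0
1 0 1 0 1

After press 2 at (0,1):
0 0 0 1 1
0 1 0 0 0
1 0 1 1 0
1 0 1 0 1

Lights still on: 9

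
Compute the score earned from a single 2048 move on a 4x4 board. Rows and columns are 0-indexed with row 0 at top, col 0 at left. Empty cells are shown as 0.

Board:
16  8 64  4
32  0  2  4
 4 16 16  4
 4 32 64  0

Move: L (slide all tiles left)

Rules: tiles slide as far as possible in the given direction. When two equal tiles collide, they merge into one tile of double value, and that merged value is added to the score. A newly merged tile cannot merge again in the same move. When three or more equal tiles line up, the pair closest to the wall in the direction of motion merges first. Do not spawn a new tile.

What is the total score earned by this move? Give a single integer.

Answer: 32

Derivation:
Slide left:
row 0: [16, 8, 64, 4] -> [16, 8, 64, 4]  score +0 (running 0)
row 1: [32, 0, 2, 4] -> [32, 2, 4, 0]  score +0 (running 0)
row 2: [4, 16, 16, 4] -> [4, 32, 4, 0]  score +32 (running 32)
row 3: [4, 32, 64, 0] -> [4, 32, 64, 0]  score +0 (running 32)
Board after move:
16  8 64  4
32  2  4  0
 4 32  4  0
 4 32 64  0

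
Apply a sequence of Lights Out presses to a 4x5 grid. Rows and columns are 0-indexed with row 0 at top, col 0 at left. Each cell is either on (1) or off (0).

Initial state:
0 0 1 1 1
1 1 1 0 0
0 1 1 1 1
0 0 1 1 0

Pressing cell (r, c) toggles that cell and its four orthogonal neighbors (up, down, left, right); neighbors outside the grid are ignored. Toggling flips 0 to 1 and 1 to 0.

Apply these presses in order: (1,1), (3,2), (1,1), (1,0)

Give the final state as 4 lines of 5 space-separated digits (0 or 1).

After press 1 at (1,1):
0 1 1 1 1
0 0 0 0 0
0 0 1 1 1
0 0 1 1 0

After press 2 at (3,2):
0 1 1 1 1
0 0 0 0 0
0 0 0 1 1
0 1 0 0 0

After press 3 at (1,1):
0 0 1 1 1
1 1 1 0 0
0 1 0 1 1
0 1 0 0 0

After press 4 at (1,0):
1 0 1 1 1
0 0 1 0 0
1 1 0 1 1
0 1 0 0 0

Answer: 1 0 1 1 1
0 0 1 0 0
1 1 0 1 1
0 1 0 0 0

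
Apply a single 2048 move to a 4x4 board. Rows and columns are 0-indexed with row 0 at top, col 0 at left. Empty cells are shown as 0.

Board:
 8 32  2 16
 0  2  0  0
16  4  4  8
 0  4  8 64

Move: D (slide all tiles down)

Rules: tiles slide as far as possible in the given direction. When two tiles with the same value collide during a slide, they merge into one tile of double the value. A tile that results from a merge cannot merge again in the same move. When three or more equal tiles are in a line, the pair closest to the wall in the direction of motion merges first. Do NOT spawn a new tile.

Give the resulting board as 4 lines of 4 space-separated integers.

Slide down:
col 0: [8, 0, 16, 0] -> [0, 0, 8, 16]
col 1: [32, 2, 4, 4] -> [0, 32, 2, 8]
col 2: [2, 0, 4, 8] -> [0, 2, 4, 8]
col 3: [16, 0, 8, 64] -> [0, 16, 8, 64]

Answer:  0  0  0  0
 0 32  2 16
 8  2  4  8
16  8  8 64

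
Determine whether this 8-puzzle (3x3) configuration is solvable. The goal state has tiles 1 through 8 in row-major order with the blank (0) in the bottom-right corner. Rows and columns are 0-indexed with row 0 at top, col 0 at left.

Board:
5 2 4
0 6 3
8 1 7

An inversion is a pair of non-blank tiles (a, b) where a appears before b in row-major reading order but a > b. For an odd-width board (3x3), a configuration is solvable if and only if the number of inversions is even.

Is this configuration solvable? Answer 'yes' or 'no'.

Answer: yes

Derivation:
Inversions (pairs i<j in row-major order where tile[i] > tile[j] > 0): 12
12 is even, so the puzzle is solvable.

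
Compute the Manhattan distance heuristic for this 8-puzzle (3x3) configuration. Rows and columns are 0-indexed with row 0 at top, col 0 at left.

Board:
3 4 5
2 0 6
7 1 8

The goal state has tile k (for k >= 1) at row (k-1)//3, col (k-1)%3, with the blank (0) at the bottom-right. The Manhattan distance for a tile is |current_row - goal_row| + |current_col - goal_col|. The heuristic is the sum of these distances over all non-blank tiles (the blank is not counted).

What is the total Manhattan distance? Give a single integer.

Tile 3: at (0,0), goal (0,2), distance |0-0|+|0-2| = 2
Tile 4: at (0,1), goal (1,0), distance |0-1|+|1-0| = 2
Tile 5: at (0,2), goal (1,1), distance |0-1|+|2-1| = 2
Tile 2: at (1,0), goal (0,1), distance |1-0|+|0-1| = 2
Tile 6: at (1,2), goal (1,2), distance |1-1|+|2-2| = 0
Tile 7: at (2,0), goal (2,0), distance |2-2|+|0-0| = 0
Tile 1: at (2,1), goal (0,0), distance |2-0|+|1-0| = 3
Tile 8: at (2,2), goal (2,1), distance |2-2|+|2-1| = 1
Sum: 2 + 2 + 2 + 2 + 0 + 0 + 3 + 1 = 12

Answer: 12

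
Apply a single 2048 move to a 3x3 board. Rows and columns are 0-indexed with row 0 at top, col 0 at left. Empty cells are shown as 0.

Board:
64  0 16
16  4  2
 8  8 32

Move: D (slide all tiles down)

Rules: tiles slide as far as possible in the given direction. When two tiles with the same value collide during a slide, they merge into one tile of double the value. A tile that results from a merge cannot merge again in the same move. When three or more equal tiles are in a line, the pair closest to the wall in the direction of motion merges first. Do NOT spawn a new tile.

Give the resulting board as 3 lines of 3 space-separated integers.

Answer: 64  0 16
16  4  2
 8  8 32

Derivation:
Slide down:
col 0: [64, 16, 8] -> [64, 16, 8]
col 1: [0, 4, 8] -> [0, 4, 8]
col 2: [16, 2, 32] -> [16, 2, 32]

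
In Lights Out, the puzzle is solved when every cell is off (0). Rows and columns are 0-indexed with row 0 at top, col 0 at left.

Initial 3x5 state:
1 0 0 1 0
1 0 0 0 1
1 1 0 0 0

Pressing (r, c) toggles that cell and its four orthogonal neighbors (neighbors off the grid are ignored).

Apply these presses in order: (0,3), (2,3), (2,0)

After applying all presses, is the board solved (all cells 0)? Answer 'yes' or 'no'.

Answer: no

Derivation:
After press 1 at (0,3):
1 0 1 0 1
1 0 0 1 1
1 1 0 0 0

After press 2 at (2,3):
1 0 1 0 1
1 0 0 0 1
1 1 1 1 1

After press 3 at (2,0):
1 0 1 0 1
0 0 0 0 1
0 0 1 1 1

Lights still on: 7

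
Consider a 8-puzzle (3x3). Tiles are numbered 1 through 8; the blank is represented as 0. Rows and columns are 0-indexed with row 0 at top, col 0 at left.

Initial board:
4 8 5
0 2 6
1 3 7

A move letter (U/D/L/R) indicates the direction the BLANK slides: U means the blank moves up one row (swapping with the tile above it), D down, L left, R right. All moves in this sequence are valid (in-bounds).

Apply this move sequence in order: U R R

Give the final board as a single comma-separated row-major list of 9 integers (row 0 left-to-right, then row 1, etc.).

After move 1 (U):
0 8 5
4 2 6
1 3 7

After move 2 (R):
8 0 5
4 2 6
1 3 7

After move 3 (R):
8 5 0
4 2 6
1 3 7

Answer: 8, 5, 0, 4, 2, 6, 1, 3, 7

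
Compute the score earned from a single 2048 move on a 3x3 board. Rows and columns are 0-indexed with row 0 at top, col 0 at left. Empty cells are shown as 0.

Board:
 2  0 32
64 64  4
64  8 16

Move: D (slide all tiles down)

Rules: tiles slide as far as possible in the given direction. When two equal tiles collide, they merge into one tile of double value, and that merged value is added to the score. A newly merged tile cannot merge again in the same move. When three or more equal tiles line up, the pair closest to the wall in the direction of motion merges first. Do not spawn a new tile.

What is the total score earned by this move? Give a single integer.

Answer: 128

Derivation:
Slide down:
col 0: [2, 64, 64] -> [0, 2, 128]  score +128 (running 128)
col 1: [0, 64, 8] -> [0, 64, 8]  score +0 (running 128)
col 2: [32, 4, 16] -> [32, 4, 16]  score +0 (running 128)
Board after move:
  0   0  32
  2  64   4
128   8  16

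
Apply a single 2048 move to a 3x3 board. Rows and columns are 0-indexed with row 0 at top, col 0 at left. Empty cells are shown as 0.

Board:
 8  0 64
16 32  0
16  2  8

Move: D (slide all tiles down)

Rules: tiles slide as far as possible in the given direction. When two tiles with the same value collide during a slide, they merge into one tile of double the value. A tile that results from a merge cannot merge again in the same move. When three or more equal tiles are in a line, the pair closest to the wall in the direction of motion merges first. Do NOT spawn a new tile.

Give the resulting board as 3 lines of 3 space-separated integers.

Slide down:
col 0: [8, 16, 16] -> [0, 8, 32]
col 1: [0, 32, 2] -> [0, 32, 2]
col 2: [64, 0, 8] -> [0, 64, 8]

Answer:  0  0  0
 8 32 64
32  2  8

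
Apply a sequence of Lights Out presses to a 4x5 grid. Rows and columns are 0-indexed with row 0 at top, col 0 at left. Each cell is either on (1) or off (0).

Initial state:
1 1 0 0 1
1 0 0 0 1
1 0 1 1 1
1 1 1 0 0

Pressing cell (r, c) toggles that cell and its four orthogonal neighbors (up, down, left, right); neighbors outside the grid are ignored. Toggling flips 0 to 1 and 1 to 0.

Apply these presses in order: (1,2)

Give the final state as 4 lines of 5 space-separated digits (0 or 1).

After press 1 at (1,2):
1 1 1 0 1
1 1 1 1 1
1 0 0 1 1
1 1 1 0 0

Answer: 1 1 1 0 1
1 1 1 1 1
1 0 0 1 1
1 1 1 0 0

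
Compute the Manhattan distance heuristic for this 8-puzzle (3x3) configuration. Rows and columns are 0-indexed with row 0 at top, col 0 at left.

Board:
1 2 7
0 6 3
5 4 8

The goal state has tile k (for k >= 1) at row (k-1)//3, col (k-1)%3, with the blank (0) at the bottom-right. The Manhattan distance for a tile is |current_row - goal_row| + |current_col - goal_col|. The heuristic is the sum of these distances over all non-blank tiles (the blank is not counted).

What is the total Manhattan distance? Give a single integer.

Answer: 11

Derivation:
Tile 1: (0,0)->(0,0) = 0
Tile 2: (0,1)->(0,1) = 0
Tile 7: (0,2)->(2,0) = 4
Tile 6: (1,1)->(1,2) = 1
Tile 3: (1,2)->(0,2) = 1
Tile 5: (2,0)->(1,1) = 2
Tile 4: (2,1)->(1,0) = 2
Tile 8: (2,2)->(2,1) = 1
Sum: 0 + 0 + 4 + 1 + 1 + 2 + 2 + 1 = 11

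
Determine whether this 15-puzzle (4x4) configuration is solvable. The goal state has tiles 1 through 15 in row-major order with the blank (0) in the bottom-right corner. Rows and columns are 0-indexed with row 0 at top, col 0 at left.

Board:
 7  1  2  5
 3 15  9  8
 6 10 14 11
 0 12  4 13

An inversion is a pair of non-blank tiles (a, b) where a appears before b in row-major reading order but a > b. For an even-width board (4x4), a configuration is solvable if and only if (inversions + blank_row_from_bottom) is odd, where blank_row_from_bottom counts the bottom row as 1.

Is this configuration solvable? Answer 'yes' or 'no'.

Answer: yes

Derivation:
Inversions: 30
Blank is in row 3 (0-indexed from top), which is row 1 counting from the bottom (bottom = 1).
30 + 1 = 31, which is odd, so the puzzle is solvable.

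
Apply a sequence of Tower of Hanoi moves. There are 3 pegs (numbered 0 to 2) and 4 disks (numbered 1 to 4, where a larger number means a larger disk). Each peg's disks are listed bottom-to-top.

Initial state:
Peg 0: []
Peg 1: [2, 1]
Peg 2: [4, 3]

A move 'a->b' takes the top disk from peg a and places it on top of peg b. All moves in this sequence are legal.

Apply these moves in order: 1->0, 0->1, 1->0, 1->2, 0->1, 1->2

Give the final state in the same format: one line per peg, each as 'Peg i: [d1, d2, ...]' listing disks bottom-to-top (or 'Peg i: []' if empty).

Answer: Peg 0: []
Peg 1: []
Peg 2: [4, 3, 2, 1]

Derivation:
After move 1 (1->0):
Peg 0: [1]
Peg 1: [2]
Peg 2: [4, 3]

After move 2 (0->1):
Peg 0: []
Peg 1: [2, 1]
Peg 2: [4, 3]

After move 3 (1->0):
Peg 0: [1]
Peg 1: [2]
Peg 2: [4, 3]

After move 4 (1->2):
Peg 0: [1]
Peg 1: []
Peg 2: [4, 3, 2]

After move 5 (0->1):
Peg 0: []
Peg 1: [1]
Peg 2: [4, 3, 2]

After move 6 (1->2):
Peg 0: []
Peg 1: []
Peg 2: [4, 3, 2, 1]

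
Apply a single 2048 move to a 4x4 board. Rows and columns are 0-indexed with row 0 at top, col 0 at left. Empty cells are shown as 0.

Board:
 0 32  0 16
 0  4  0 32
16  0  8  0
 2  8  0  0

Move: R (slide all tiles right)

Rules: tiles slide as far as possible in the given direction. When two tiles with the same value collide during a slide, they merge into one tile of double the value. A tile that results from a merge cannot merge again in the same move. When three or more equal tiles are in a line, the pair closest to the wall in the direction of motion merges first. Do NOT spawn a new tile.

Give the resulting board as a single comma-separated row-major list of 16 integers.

Slide right:
row 0: [0, 32, 0, 16] -> [0, 0, 32, 16]
row 1: [0, 4, 0, 32] -> [0, 0, 4, 32]
row 2: [16, 0, 8, 0] -> [0, 0, 16, 8]
row 3: [2, 8, 0, 0] -> [0, 0, 2, 8]

Answer: 0, 0, 32, 16, 0, 0, 4, 32, 0, 0, 16, 8, 0, 0, 2, 8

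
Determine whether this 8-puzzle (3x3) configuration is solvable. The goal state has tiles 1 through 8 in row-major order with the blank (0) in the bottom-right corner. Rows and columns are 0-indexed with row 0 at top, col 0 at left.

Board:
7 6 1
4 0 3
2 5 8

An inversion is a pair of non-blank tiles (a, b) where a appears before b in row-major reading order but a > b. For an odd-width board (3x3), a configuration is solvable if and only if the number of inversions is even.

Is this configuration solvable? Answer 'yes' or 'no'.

Answer: yes

Derivation:
Inversions (pairs i<j in row-major order where tile[i] > tile[j] > 0): 14
14 is even, so the puzzle is solvable.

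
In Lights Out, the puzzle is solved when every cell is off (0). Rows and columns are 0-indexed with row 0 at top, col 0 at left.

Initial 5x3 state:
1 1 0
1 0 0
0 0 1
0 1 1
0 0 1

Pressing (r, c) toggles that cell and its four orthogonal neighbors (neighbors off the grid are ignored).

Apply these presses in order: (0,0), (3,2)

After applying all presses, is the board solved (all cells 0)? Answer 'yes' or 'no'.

After press 1 at (0,0):
0 0 0
0 0 0
0 0 1
0 1 1
0 0 1

After press 2 at (3,2):
0 0 0
0 0 0
0 0 0
0 0 0
0 0 0

Lights still on: 0

Answer: yes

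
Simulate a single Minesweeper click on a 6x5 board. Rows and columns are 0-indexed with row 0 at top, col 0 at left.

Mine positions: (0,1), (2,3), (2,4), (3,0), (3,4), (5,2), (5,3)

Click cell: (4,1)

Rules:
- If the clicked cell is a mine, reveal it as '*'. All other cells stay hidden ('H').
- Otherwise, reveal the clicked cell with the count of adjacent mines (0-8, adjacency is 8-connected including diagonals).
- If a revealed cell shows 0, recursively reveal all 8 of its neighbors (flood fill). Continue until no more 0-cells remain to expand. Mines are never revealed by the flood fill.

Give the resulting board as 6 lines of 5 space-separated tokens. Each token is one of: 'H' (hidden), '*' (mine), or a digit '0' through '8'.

H H H H H
H H H H H
H H H H H
H H H H H
H 2 H H H
H H H H H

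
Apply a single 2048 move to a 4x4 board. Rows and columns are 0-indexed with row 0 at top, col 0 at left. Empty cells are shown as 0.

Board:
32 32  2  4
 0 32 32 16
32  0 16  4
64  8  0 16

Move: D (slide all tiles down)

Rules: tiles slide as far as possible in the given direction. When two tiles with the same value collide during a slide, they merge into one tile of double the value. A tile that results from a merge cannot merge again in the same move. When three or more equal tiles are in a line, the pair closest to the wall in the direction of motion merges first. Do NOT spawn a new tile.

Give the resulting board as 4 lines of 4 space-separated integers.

Answer:  0  0  0  4
 0  0  2 16
64 64 32  4
64  8 16 16

Derivation:
Slide down:
col 0: [32, 0, 32, 64] -> [0, 0, 64, 64]
col 1: [32, 32, 0, 8] -> [0, 0, 64, 8]
col 2: [2, 32, 16, 0] -> [0, 2, 32, 16]
col 3: [4, 16, 4, 16] -> [4, 16, 4, 16]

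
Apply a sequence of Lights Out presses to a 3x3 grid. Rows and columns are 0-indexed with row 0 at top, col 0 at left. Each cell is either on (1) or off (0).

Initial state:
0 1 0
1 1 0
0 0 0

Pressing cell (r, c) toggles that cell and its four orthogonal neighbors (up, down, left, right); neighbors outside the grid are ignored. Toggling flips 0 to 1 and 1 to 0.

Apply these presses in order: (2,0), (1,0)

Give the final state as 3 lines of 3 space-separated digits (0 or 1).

Answer: 1 1 0
1 0 0
0 1 0

Derivation:
After press 1 at (2,0):
0 1 0
0 1 0
1 1 0

After press 2 at (1,0):
1 1 0
1 0 0
0 1 0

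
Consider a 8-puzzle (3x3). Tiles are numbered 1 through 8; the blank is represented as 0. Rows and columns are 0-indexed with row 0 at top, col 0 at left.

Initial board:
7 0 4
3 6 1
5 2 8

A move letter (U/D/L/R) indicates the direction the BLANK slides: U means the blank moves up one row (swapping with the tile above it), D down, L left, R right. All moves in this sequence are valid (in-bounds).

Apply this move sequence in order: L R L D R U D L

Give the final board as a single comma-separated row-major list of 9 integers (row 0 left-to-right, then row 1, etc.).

After move 1 (L):
0 7 4
3 6 1
5 2 8

After move 2 (R):
7 0 4
3 6 1
5 2 8

After move 3 (L):
0 7 4
3 6 1
5 2 8

After move 4 (D):
3 7 4
0 6 1
5 2 8

After move 5 (R):
3 7 4
6 0 1
5 2 8

After move 6 (U):
3 0 4
6 7 1
5 2 8

After move 7 (D):
3 7 4
6 0 1
5 2 8

After move 8 (L):
3 7 4
0 6 1
5 2 8

Answer: 3, 7, 4, 0, 6, 1, 5, 2, 8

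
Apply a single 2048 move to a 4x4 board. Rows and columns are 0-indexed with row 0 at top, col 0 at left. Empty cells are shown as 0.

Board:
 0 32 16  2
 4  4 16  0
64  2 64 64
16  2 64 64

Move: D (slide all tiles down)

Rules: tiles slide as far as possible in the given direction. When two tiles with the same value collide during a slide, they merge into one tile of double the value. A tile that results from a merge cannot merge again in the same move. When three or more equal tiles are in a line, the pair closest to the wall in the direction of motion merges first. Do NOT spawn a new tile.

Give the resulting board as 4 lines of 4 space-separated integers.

Answer:   0   0   0   0
  4  32   0   0
 64   4  32   2
 16   4 128 128

Derivation:
Slide down:
col 0: [0, 4, 64, 16] -> [0, 4, 64, 16]
col 1: [32, 4, 2, 2] -> [0, 32, 4, 4]
col 2: [16, 16, 64, 64] -> [0, 0, 32, 128]
col 3: [2, 0, 64, 64] -> [0, 0, 2, 128]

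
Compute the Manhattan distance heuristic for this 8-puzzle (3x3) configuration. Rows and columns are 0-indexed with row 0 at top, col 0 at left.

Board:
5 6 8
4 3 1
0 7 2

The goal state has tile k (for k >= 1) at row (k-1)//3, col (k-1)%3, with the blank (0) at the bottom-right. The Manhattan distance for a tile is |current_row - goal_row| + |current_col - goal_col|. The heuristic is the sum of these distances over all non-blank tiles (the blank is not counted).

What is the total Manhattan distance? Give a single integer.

Answer: 16

Derivation:
Tile 5: at (0,0), goal (1,1), distance |0-1|+|0-1| = 2
Tile 6: at (0,1), goal (1,2), distance |0-1|+|1-2| = 2
Tile 8: at (0,2), goal (2,1), distance |0-2|+|2-1| = 3
Tile 4: at (1,0), goal (1,0), distance |1-1|+|0-0| = 0
Tile 3: at (1,1), goal (0,2), distance |1-0|+|1-2| = 2
Tile 1: at (1,2), goal (0,0), distance |1-0|+|2-0| = 3
Tile 7: at (2,1), goal (2,0), distance |2-2|+|1-0| = 1
Tile 2: at (2,2), goal (0,1), distance |2-0|+|2-1| = 3
Sum: 2 + 2 + 3 + 0 + 2 + 3 + 1 + 3 = 16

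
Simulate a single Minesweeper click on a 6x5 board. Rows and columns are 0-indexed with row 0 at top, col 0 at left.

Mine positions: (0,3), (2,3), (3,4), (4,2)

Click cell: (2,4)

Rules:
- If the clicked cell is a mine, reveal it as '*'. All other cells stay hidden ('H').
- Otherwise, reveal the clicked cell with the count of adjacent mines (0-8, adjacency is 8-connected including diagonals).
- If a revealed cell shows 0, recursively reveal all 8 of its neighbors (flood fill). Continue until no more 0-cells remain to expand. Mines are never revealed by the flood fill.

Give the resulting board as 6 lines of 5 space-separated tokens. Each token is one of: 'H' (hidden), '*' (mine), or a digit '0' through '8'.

H H H H H
H H H H H
H H H H 2
H H H H H
H H H H H
H H H H H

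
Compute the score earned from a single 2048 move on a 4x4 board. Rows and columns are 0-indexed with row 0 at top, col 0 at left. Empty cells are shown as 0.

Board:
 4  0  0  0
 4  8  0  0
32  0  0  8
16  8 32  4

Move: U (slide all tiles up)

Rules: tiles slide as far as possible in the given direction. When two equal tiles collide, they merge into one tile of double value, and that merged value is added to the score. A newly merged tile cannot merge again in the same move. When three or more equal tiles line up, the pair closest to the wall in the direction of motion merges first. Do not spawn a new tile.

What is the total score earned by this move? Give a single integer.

Answer: 24

Derivation:
Slide up:
col 0: [4, 4, 32, 16] -> [8, 32, 16, 0]  score +8 (running 8)
col 1: [0, 8, 0, 8] -> [16, 0, 0, 0]  score +16 (running 24)
col 2: [0, 0, 0, 32] -> [32, 0, 0, 0]  score +0 (running 24)
col 3: [0, 0, 8, 4] -> [8, 4, 0, 0]  score +0 (running 24)
Board after move:
 8 16 32  8
32  0  0  4
16  0  0  0
 0  0  0  0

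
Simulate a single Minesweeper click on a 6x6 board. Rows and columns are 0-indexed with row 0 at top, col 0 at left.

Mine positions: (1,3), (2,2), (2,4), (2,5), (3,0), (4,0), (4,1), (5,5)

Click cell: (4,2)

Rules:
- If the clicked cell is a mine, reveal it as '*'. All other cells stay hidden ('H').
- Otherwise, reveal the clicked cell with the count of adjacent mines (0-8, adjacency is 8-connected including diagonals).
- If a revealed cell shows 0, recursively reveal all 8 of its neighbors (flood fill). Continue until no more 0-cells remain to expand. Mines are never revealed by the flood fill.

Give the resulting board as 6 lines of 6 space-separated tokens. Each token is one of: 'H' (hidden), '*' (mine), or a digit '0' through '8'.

H H H H H H
H H H H H H
H H H H H H
H H H H H H
H H 1 H H H
H H H H H H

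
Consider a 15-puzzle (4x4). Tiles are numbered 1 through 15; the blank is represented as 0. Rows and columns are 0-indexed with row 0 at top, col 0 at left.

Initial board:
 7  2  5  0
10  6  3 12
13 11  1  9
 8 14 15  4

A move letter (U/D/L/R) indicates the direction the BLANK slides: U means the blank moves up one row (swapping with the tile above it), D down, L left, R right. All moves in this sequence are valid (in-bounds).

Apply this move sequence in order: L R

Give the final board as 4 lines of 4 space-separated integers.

After move 1 (L):
 7  2  0  5
10  6  3 12
13 11  1  9
 8 14 15  4

After move 2 (R):
 7  2  5  0
10  6  3 12
13 11  1  9
 8 14 15  4

Answer:  7  2  5  0
10  6  3 12
13 11  1  9
 8 14 15  4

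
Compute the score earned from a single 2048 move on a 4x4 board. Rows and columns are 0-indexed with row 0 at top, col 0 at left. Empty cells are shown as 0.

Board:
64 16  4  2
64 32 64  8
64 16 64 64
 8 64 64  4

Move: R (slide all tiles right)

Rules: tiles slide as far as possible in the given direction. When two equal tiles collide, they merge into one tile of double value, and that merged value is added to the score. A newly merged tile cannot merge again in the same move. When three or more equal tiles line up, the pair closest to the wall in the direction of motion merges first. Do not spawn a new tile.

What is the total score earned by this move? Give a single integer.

Slide right:
row 0: [64, 16, 4, 2] -> [64, 16, 4, 2]  score +0 (running 0)
row 1: [64, 32, 64, 8] -> [64, 32, 64, 8]  score +0 (running 0)
row 2: [64, 16, 64, 64] -> [0, 64, 16, 128]  score +128 (running 128)
row 3: [8, 64, 64, 4] -> [0, 8, 128, 4]  score +128 (running 256)
Board after move:
 64  16   4   2
 64  32  64   8
  0  64  16 128
  0   8 128   4

Answer: 256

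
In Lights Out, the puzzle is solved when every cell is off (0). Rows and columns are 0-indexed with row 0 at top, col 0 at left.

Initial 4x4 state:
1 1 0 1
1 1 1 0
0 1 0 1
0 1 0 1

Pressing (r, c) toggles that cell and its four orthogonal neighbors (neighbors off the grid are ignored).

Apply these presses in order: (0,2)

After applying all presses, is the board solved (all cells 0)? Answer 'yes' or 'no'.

Answer: no

Derivation:
After press 1 at (0,2):
1 0 1 0
1 1 0 0
0 1 0 1
0 1 0 1

Lights still on: 8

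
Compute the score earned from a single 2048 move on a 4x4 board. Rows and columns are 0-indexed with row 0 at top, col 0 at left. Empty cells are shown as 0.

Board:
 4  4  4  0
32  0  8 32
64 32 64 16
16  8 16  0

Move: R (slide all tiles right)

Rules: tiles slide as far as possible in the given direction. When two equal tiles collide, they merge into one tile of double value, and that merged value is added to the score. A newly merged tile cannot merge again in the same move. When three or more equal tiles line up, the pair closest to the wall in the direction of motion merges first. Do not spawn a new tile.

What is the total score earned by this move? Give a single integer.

Answer: 8

Derivation:
Slide right:
row 0: [4, 4, 4, 0] -> [0, 0, 4, 8]  score +8 (running 8)
row 1: [32, 0, 8, 32] -> [0, 32, 8, 32]  score +0 (running 8)
row 2: [64, 32, 64, 16] -> [64, 32, 64, 16]  score +0 (running 8)
row 3: [16, 8, 16, 0] -> [0, 16, 8, 16]  score +0 (running 8)
Board after move:
 0  0  4  8
 0 32  8 32
64 32 64 16
 0 16  8 16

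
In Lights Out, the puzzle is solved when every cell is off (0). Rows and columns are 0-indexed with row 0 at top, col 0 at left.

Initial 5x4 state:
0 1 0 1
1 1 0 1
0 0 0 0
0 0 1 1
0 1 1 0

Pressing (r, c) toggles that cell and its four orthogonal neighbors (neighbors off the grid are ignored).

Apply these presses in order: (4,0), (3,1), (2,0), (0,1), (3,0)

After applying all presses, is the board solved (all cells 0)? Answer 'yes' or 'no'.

Answer: no

Derivation:
After press 1 at (4,0):
0 1 0 1
1 1 0 1
0 0 0 0
1 0 1 1
1 0 1 0

After press 2 at (3,1):
0 1 0 1
1 1 0 1
0 1 0 0
0 1 0 1
1 1 1 0

After press 3 at (2,0):
0 1 0 1
0 1 0 1
1 0 0 0
1 1 0 1
1 1 1 0

After press 4 at (0,1):
1 0 1 1
0 0 0 1
1 0 0 0
1 1 0 1
1 1 1 0

After press 5 at (3,0):
1 0 1 1
0 0 0 1
0 0 0 0
0 0 0 1
0 1 1 0

Lights still on: 7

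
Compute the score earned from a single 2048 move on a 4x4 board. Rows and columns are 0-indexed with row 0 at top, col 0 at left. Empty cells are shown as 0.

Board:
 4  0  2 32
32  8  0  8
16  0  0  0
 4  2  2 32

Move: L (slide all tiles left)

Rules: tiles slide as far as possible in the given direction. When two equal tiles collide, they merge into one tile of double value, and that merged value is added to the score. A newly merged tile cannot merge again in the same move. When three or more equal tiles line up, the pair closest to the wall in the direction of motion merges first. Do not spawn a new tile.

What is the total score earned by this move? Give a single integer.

Answer: 20

Derivation:
Slide left:
row 0: [4, 0, 2, 32] -> [4, 2, 32, 0]  score +0 (running 0)
row 1: [32, 8, 0, 8] -> [32, 16, 0, 0]  score +16 (running 16)
row 2: [16, 0, 0, 0] -> [16, 0, 0, 0]  score +0 (running 16)
row 3: [4, 2, 2, 32] -> [4, 4, 32, 0]  score +4 (running 20)
Board after move:
 4  2 32  0
32 16  0  0
16  0  0  0
 4  4 32  0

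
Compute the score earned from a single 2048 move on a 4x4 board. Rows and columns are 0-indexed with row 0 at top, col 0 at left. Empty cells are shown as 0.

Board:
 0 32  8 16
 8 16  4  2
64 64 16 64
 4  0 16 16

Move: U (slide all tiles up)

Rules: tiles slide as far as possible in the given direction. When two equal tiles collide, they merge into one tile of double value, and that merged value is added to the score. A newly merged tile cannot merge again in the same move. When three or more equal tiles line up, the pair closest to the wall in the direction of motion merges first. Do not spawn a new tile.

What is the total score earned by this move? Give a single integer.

Slide up:
col 0: [0, 8, 64, 4] -> [8, 64, 4, 0]  score +0 (running 0)
col 1: [32, 16, 64, 0] -> [32, 16, 64, 0]  score +0 (running 0)
col 2: [8, 4, 16, 16] -> [8, 4, 32, 0]  score +32 (running 32)
col 3: [16, 2, 64, 16] -> [16, 2, 64, 16]  score +0 (running 32)
Board after move:
 8 32  8 16
64 16  4  2
 4 64 32 64
 0  0  0 16

Answer: 32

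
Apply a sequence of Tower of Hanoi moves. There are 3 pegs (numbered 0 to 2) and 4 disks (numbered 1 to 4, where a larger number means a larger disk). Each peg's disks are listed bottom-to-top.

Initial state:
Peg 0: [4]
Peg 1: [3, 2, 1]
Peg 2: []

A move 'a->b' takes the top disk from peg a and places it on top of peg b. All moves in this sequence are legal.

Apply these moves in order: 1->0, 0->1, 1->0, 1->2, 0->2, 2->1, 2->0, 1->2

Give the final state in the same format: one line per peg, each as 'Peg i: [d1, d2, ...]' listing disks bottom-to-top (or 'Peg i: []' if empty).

After move 1 (1->0):
Peg 0: [4, 1]
Peg 1: [3, 2]
Peg 2: []

After move 2 (0->1):
Peg 0: [4]
Peg 1: [3, 2, 1]
Peg 2: []

After move 3 (1->0):
Peg 0: [4, 1]
Peg 1: [3, 2]
Peg 2: []

After move 4 (1->2):
Peg 0: [4, 1]
Peg 1: [3]
Peg 2: [2]

After move 5 (0->2):
Peg 0: [4]
Peg 1: [3]
Peg 2: [2, 1]

After move 6 (2->1):
Peg 0: [4]
Peg 1: [3, 1]
Peg 2: [2]

After move 7 (2->0):
Peg 0: [4, 2]
Peg 1: [3, 1]
Peg 2: []

After move 8 (1->2):
Peg 0: [4, 2]
Peg 1: [3]
Peg 2: [1]

Answer: Peg 0: [4, 2]
Peg 1: [3]
Peg 2: [1]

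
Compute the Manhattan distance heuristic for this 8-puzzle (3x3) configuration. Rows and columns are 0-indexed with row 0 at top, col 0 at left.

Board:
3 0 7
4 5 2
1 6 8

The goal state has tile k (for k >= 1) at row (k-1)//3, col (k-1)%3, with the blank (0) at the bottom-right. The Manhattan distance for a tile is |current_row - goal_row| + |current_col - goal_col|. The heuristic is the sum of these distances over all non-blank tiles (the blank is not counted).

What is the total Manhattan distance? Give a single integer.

Tile 3: (0,0)->(0,2) = 2
Tile 7: (0,2)->(2,0) = 4
Tile 4: (1,0)->(1,0) = 0
Tile 5: (1,1)->(1,1) = 0
Tile 2: (1,2)->(0,1) = 2
Tile 1: (2,0)->(0,0) = 2
Tile 6: (2,1)->(1,2) = 2
Tile 8: (2,2)->(2,1) = 1
Sum: 2 + 4 + 0 + 0 + 2 + 2 + 2 + 1 = 13

Answer: 13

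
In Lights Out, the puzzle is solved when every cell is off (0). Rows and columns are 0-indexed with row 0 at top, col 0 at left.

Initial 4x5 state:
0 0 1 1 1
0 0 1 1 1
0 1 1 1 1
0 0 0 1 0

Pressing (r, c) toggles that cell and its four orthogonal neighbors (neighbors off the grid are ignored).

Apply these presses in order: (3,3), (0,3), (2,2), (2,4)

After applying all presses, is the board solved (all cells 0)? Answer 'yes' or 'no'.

After press 1 at (3,3):
0 0 1 1 1
0 0 1 1 1
0 1 1 0 1
0 0 1 0 1

After press 2 at (0,3):
0 0 0 0 0
0 0 1 0 1
0 1 1 0 1
0 0 1 0 1

After press 3 at (2,2):
0 0 0 0 0
0 0 0 0 1
0 0 0 1 1
0 0 0 0 1

After press 4 at (2,4):
0 0 0 0 0
0 0 0 0 0
0 0 0 0 0
0 0 0 0 0

Lights still on: 0

Answer: yes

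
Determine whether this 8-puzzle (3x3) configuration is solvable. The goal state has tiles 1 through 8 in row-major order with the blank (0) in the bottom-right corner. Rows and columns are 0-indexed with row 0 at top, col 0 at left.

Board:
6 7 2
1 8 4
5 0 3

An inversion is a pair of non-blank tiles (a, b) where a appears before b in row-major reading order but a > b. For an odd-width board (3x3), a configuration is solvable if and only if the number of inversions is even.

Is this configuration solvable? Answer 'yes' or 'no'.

Inversions (pairs i<j in row-major order where tile[i] > tile[j] > 0): 16
16 is even, so the puzzle is solvable.

Answer: yes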